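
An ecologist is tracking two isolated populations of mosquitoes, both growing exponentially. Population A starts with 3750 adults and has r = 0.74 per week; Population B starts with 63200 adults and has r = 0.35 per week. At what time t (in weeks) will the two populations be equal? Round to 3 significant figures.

Set 3750·e^(0.74t) = 63200·e^(0.35t).
e^((0.74 − 0.35)t) = 63200/3750 → e^(0.39·t) = 16.853.
0.39·t = ln(16.853) = 2.8245, so t = 2.8245/0.39 = 7.2424.

7.24 weeks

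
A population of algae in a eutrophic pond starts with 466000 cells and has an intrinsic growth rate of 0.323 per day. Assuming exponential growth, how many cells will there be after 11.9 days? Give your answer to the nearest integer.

21761239 cells

N(t) = N₀·e^(rt) = 466000 × e^(0.323×11.9) = 466000 × e^3.844.
e^3.844 ≈ 46.698, so N ≈ 466000 × 46.698 = 2.176124×10^7.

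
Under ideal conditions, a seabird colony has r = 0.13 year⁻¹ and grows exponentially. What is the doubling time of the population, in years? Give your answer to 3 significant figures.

5.33 years

Doubling time t_d = ln(2)/r = 0.6931/0.13 = 5.3319.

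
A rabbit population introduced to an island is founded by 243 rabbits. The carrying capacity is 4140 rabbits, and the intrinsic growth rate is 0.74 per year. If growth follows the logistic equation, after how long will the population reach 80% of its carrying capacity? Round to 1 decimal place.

A = (K − N₀)/N₀ = (4140 − 243)/243 = 16.037.
Solve 4140/(1 + 16.037·e^(−0.74t)) = 3312: 1 + 16.037·e^(−0.74t) = 1.25, so e^(−0.74t) = 0.0155889.
−0.74·t = ln(0.0155889) = -4.1612, so t = 4.1612/0.74 = 5.6232.

5.6 years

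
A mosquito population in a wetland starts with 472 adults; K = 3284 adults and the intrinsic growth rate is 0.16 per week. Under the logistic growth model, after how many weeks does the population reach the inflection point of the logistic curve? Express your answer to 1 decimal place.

11.2 weeks

Logistic growth is fastest at N = K/2 = 1642.
A = (K − N₀)/N₀ = 5.9576. Set K/(1 + A·e^(−rt)) = K/2 → A·e^(−rt) = 1.
e^(−0.16t) = 1/5.9576 = 0.167852, so t = ln(5.9576)/0.16 = 1.7847/0.16 = 11.154.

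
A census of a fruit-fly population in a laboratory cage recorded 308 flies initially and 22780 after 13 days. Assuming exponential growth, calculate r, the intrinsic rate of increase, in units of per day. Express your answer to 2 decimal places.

From N(t) = N₀·e^(rt): e^(r·13) = 22780/308 = 73.961.
r·13 = ln(73.961) = 4.3035, so r = 4.3035/13 = 0.33104.

0.33 per day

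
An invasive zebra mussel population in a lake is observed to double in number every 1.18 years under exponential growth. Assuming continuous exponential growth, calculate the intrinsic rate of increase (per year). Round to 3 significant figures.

0.587 per year

r = ln(2)/t_d = 0.6931/1.18 = 0.58741.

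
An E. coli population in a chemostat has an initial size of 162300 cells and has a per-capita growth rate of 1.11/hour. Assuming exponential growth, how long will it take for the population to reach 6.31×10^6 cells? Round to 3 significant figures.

Set N₀·e^(rt) = 6.31×10^6: e^(1.11·t) = 6.31×10^6/162300 = 38.879.
1.11·t = ln(38.879) = 3.6604, so t = 3.6604/1.11 = 3.2977.

3.30 hours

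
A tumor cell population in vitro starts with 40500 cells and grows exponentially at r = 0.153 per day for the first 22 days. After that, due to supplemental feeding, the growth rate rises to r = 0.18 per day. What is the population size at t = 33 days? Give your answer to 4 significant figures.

8496000 cells

Phase 1: N(22) = 40500·e^(0.153×22) = 40500·e^3.366 = 1.172979×10^6.
Phase 2 runs for 33 − 22 = 11 days at r = 0.18.
N(33) = 1.172979×10^6·e^(0.18×11) = 1.172979×10^6·e^1.98 = 8.495586×10^6.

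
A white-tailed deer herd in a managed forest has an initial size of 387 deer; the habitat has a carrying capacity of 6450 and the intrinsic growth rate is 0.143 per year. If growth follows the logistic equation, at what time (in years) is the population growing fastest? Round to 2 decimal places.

Logistic growth is fastest at N = K/2 = 3225.
A = (K − N₀)/N₀ = 15.667. Set K/(1 + A·e^(−rt)) = K/2 → A·e^(−rt) = 1.
e^(−0.143t) = 1/15.667 = 0.0638298, so t = ln(15.667)/0.143 = 2.7515/0.143 = 19.242.

19.24 years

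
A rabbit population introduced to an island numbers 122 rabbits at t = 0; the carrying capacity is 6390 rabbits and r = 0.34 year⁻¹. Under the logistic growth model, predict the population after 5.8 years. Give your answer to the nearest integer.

A = (K − N₀)/N₀ = (6390 − 122)/122 = 51.377.
N(t) = K/(1 + A·e^(−rt)) = 6390/(1 + 51.377×e^(−0.34×5.8)).
e^(−1.972) = 0.13918; denominator = 1 + 51.377×0.13918 = 8.1506.
N = 6390/8.1506 = 783.995.

784 rabbits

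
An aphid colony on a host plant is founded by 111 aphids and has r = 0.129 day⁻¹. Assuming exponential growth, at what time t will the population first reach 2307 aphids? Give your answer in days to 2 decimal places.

23.52 days

Set N₀·e^(rt) = 2307: e^(0.129·t) = 2307/111 = 20.784.
0.129·t = ln(20.784) = 3.0342, so t = 3.0342/0.129 = 23.521.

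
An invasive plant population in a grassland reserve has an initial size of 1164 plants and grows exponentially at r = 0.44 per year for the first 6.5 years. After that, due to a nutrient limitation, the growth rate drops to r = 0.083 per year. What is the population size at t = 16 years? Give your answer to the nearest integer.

44717 plants

Phase 1: N(6.5) = 1164·e^(0.44×6.5) = 1164·e^2.86 = 20325.2.
Phase 2 runs for 16 − 6.5 = 9.5 years at r = 0.083.
N(16) = 20325.2·e^(0.083×9.5) = 20325.2·e^0.7885 = 44717.4.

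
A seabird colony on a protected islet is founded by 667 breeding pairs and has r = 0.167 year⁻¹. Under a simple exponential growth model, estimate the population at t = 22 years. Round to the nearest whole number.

26286 breeding pairs

N(t) = N₀·e^(rt) = 667 × e^(0.167×22) = 667 × e^3.674.
e^3.674 ≈ 39.409, so N ≈ 667 × 39.409 = 26286.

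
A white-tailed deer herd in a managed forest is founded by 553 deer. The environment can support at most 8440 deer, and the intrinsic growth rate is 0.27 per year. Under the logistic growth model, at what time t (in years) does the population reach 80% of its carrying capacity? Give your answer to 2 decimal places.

A = (K − N₀)/N₀ = (8440 − 553)/553 = 14.262.
Solve 8440/(1 + 14.262·e^(−0.27t)) = 6752: 1 + 14.262·e^(−0.27t) = 1.25, so e^(−0.27t) = 0.0175288.
−0.27·t = ln(0.0175288) = -4.0439, so t = 4.0439/0.27 = 14.977.

14.98 years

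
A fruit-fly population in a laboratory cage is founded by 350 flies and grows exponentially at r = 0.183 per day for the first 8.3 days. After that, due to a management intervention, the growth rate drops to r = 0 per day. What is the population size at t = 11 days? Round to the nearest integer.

Phase 1: N(8.3) = 350·e^(0.183×8.3) = 350·e^1.519 = 1598.52.
Phase 2 runs for 11 − 8.3 = 2.7 days at r = 0.
N(11) = 1598.52·e^(0×2.7) = 1598.52·e^-0 = 1598.52.

1599 flies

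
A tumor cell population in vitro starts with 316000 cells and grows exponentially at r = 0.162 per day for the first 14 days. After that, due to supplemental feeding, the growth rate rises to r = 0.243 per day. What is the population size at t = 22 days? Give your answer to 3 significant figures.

Phase 1: N(14) = 316000·e^(0.162×14) = 316000·e^2.268 = 3.052579×10^6.
Phase 2 runs for 22 − 14 = 8 days at r = 0.243.
N(22) = 3.052579×10^6·e^(0.243×8) = 3.052579×10^6·e^1.944 = 2.132728×10^7.

21300000 cells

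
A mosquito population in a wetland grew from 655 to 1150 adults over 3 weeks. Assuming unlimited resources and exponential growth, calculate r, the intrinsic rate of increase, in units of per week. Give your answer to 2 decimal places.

0.19 per week

From N(t) = N₀·e^(rt): e^(r·3) = 1150/655 = 1.7557.
r·3 = ln(1.7557) = 0.56288, so r = 0.56288/3 = 0.18763.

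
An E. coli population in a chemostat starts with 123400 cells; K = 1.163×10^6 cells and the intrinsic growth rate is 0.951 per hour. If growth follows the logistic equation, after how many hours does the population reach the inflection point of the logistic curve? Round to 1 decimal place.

2.2 hours

Logistic growth is fastest at N = K/2 = 581500.
A = (K − N₀)/N₀ = 8.4246. Set K/(1 + A·e^(−rt)) = K/2 → A·e^(−rt) = 1.
e^(−0.951t) = 1/8.4246 = 0.118699, so t = ln(8.4246)/0.951 = 2.1312/0.951 = 2.241.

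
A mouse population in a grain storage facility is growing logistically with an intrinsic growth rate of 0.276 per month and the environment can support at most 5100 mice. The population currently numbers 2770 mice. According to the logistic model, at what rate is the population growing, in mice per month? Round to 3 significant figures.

349 mice per month

dN/dt = rN(1 − N/K) = 0.276 × 2770 × (1 − 2770/5100).
1 − 2770/5100 = 0.45686; dN/dt = 0.276 × 2770 × 0.45686 = 349.28.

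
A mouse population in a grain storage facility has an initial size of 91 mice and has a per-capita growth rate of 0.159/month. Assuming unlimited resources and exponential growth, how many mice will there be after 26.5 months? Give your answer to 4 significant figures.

N(t) = N₀·e^(rt) = 91 × e^(0.159×26.5) = 91 × e^4.213.
e^4.213 ≈ 67.593, so N ≈ 91 × 67.593 = 6150.94.

6151 mice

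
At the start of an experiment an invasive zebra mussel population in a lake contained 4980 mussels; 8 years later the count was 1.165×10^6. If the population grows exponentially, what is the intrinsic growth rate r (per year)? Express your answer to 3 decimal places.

0.682 per year

From N(t) = N₀·e^(rt): e^(r·8) = 1.165×10^6/4980 = 233.94.
r·8 = ln(233.94) = 5.455, so r = 5.455/8 = 0.68188.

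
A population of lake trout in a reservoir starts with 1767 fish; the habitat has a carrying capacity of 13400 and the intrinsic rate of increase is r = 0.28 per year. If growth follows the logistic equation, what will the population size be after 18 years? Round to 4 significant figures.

A = (K − N₀)/N₀ = (13400 − 1767)/1767 = 6.5835.
N(t) = K/(1 + A·e^(−rt)) = 13400/(1 + 6.5835×e^(−0.28×18)).
e^(−5.04) = 0.0064737; denominator = 1 + 6.5835×0.0064737 = 1.0426.
N = 13400/1.0426 = 12852.2.

12850 fish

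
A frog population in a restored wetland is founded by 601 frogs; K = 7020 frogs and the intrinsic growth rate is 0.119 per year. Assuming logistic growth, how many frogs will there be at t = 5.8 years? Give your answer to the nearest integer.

1104 frogs

A = (K − N₀)/N₀ = (7020 − 601)/601 = 10.681.
N(t) = K/(1 + A·e^(−rt)) = 7020/(1 + 10.681×e^(−0.119×5.8)).
e^(−0.6902) = 0.50148; denominator = 1 + 10.681×0.50148 = 6.356.
N = 7020/6.356 = 1104.46.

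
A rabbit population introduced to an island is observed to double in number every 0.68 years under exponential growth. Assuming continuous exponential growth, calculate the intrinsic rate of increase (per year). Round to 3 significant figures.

r = ln(2)/t_d = 0.6931/0.68 = 1.0193.

1.02 per year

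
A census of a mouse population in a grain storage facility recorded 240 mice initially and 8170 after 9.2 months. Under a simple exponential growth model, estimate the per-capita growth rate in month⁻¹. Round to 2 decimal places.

0.38 per month

From N(t) = N₀·e^(rt): e^(r·9.2) = 8170/240 = 34.042.
r·9.2 = ln(34.042) = 3.5276, so r = 3.5276/9.2 = 0.38343.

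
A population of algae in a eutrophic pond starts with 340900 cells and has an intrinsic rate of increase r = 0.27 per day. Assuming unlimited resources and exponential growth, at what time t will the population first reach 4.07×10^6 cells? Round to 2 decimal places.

9.18 days

Set N₀·e^(rt) = 4.07×10^6: e^(0.27·t) = 4.07×10^6/340900 = 11.939.
0.27·t = ln(11.939) = 2.4798, so t = 2.4798/0.27 = 9.1845.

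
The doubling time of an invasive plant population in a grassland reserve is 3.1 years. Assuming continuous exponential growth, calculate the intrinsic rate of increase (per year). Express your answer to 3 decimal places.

r = ln(2)/t_d = 0.6931/3.1 = 0.2236.

0.224 per year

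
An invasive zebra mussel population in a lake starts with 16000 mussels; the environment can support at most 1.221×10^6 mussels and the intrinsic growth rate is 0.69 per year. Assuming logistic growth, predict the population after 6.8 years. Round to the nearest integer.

722276 mussels

A = (K − N₀)/N₀ = (1.221×10^6 − 16000)/16000 = 75.312.
N(t) = K/(1 + A·e^(−rt)) = 1.221×10^6/(1 + 75.312×e^(−0.69×6.8)).
e^(−4.692) = 0.0091683; denominator = 1 + 75.312×0.0091683 = 1.6905.
N = 1.221×10^6/1.6905 = 722276.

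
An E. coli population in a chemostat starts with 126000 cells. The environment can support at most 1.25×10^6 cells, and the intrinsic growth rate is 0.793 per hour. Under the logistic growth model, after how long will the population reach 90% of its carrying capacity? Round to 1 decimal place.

5.5 hours

A = (K − N₀)/N₀ = (1.25×10^6 − 126000)/126000 = 8.9206.
Solve 1.25×10^6/(1 + 8.9206·e^(−0.793t)) = 1.125×10^6: 1 + 8.9206·e^(−0.793t) = 1.1111, so e^(−0.793t) = 0.0124555.
−0.793·t = ln(0.0124555) = -4.3856, so t = 4.3856/0.793 = 5.5304.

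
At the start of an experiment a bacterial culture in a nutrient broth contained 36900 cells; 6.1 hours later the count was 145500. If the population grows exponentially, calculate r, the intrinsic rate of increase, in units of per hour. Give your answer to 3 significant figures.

From N(t) = N₀·e^(rt): e^(r·6.1) = 145500/36900 = 3.9431.
r·6.1 = ln(3.9431) = 1.372, so r = 1.372/6.1 = 0.22491.

0.225 per hour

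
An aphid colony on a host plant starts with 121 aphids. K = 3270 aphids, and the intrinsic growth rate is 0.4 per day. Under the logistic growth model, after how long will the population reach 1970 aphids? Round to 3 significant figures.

9.19 days

A = (K − N₀)/N₀ = (3270 − 121)/121 = 26.025.
Solve 3270/(1 + 26.025·e^(−0.4t)) = 1970: 1 + 26.025·e^(−0.4t) = 1.6599, so e^(−0.4t) = 0.0253565.
−0.4·t = ln(0.0253565) = -3.6747, so t = 3.6747/0.4 = 9.1868.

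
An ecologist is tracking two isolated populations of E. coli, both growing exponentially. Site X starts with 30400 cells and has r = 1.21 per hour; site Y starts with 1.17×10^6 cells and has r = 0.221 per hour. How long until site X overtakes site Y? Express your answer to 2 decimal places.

Set 30400·e^(1.21t) = 1.17×10^6·e^(0.221t).
e^((1.21 − 0.221)t) = 1.17×10^6/30400 → e^(0.989·t) = 38.487.
0.989·t = ln(38.487) = 3.6503, so t = 3.6503/0.989 = 3.6909.

3.69 hours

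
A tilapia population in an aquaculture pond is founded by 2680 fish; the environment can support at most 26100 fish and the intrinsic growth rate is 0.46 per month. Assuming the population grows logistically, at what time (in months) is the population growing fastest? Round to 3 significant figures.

Logistic growth is fastest at N = K/2 = 13050.
A = (K − N₀)/N₀ = 8.7388. Set K/(1 + A·e^(−rt)) = K/2 → A·e^(−rt) = 1.
e^(−0.46t) = 1/8.7388 = 0.114432, so t = ln(8.7388)/0.46 = 2.1678/0.46 = 4.7126.

4.71 months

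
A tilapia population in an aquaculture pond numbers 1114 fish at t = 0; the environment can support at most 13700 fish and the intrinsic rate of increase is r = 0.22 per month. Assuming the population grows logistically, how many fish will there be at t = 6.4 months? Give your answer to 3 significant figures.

A = (K − N₀)/N₀ = (13700 − 1114)/1114 = 11.298.
N(t) = K/(1 + A·e^(−rt)) = 13700/(1 + 11.298×e^(−0.22×6.4)).
e^(−1.408) = 0.24463; denominator = 1 + 11.298×0.24463 = 3.7639.
N = 13700/3.7639 = 3639.88.

3640 fish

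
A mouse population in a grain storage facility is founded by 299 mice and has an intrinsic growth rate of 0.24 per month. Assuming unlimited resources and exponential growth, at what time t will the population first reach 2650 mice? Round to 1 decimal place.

Set N₀·e^(rt) = 2650: e^(0.24·t) = 2650/299 = 8.8629.
0.24·t = ln(8.8629) = 2.1819, so t = 2.1819/0.24 = 9.0911.

9.1 months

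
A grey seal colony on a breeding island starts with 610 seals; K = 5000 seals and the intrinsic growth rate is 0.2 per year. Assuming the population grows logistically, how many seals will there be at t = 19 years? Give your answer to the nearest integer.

A = (K − N₀)/N₀ = (5000 − 610)/610 = 7.1967.
N(t) = K/(1 + A·e^(−rt)) = 5000/(1 + 7.1967×e^(−0.2×19)).
e^(−3.8) = 0.022371; denominator = 1 + 7.1967×0.022371 = 1.161.
N = 5000/1.161 = 4306.65.

4307 seals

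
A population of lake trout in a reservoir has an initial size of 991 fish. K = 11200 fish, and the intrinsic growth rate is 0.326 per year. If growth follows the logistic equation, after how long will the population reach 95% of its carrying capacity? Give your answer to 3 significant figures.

16.2 years

A = (K − N₀)/N₀ = (11200 − 991)/991 = 10.302.
Solve 11200/(1 + 10.302·e^(−0.326t)) = 10640: 1 + 10.302·e^(−0.326t) = 1.0526, so e^(−0.326t) = 0.00510901.
−0.326·t = ln(0.00510901) = -5.2767, so t = 5.2767/0.326 = 16.186.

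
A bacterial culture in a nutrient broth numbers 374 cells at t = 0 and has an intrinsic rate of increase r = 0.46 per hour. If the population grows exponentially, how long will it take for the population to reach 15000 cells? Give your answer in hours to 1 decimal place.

8.0 hours

Set N₀·e^(rt) = 15000: e^(0.46·t) = 15000/374 = 40.107.
0.46·t = ln(40.107) = 3.6915, so t = 3.6915/0.46 = 8.0251.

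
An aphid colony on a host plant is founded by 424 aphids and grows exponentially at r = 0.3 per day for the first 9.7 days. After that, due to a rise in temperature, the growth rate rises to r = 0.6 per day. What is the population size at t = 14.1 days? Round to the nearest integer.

Phase 1: N(9.7) = 424·e^(0.3×9.7) = 424·e^2.91 = 7783.28.
Phase 2 runs for 14.1 − 9.7 = 4.4 days at r = 0.6.
N(14.1) = 7783.28·e^(0.6×4.4) = 7783.28·e^2.64 = 109069.

109069 aphids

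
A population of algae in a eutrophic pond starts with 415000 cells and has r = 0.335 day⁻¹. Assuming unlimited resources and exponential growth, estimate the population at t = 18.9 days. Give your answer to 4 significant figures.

N(t) = N₀·e^(rt) = 415000 × e^(0.335×18.9) = 415000 × e^6.332.
e^6.332 ≈ 562, so N ≈ 415000 × 562 = 2.332296×10^8.

233200000 cells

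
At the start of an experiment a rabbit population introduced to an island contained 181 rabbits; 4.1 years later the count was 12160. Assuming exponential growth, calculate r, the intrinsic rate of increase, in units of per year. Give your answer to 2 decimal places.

From N(t) = N₀·e^(rt): e^(r·4.1) = 12160/181 = 67.182.
r·4.1 = ln(67.182) = 4.2074, so r = 4.2074/4.1 = 1.0262.

1.03 per year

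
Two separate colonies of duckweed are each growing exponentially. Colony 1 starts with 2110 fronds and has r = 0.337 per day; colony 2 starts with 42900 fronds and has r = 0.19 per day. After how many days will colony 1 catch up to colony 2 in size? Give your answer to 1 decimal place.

Set 2110·e^(0.337t) = 42900·e^(0.19t).
e^((0.337 − 0.19)t) = 42900/2110 → e^(0.147·t) = 20.332.
0.147·t = ln(20.332) = 3.0122, so t = 3.0122/0.147 = 20.491.

20.5 days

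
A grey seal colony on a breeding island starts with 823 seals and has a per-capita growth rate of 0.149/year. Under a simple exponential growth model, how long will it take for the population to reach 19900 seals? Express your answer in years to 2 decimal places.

Set N₀·e^(rt) = 19900: e^(0.149·t) = 19900/823 = 24.18.
0.149·t = ln(24.18) = 3.1855, so t = 3.1855/0.149 = 21.379.

21.38 years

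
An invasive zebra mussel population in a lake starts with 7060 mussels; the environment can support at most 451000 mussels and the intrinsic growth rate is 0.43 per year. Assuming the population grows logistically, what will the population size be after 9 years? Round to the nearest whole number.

195103 mussels

A = (K − N₀)/N₀ = (451000 − 7060)/7060 = 62.881.
N(t) = K/(1 + A·e^(−rt)) = 451000/(1 + 62.881×e^(−0.43×9)).
e^(−3.87) = 0.020858; denominator = 1 + 62.881×0.020858 = 2.3116.
N = 451000/2.3116 = 195103.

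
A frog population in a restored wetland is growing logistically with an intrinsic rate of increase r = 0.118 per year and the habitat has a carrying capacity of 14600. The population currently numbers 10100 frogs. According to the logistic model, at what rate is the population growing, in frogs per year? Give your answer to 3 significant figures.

dN/dt = rN(1 − N/K) = 0.118 × 10100 × (1 − 10100/14600).
1 − 10100/14600 = 0.30822; dN/dt = 0.118 × 10100 × 0.30822 = 367.34.

367 frogs per year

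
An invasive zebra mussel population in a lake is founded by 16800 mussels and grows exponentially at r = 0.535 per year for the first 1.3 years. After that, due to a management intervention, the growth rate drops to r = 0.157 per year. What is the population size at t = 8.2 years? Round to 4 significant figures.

Phase 1: N(1.3) = 16800·e^(0.535×1.3) = 16800·e^0.6955 = 33679.1.
Phase 2 runs for 8.2 − 1.3 = 6.9 years at r = 0.157.
N(8.2) = 33679.1·e^(0.157×6.9) = 33679.1·e^1.083 = 99502.1.

99500 mussels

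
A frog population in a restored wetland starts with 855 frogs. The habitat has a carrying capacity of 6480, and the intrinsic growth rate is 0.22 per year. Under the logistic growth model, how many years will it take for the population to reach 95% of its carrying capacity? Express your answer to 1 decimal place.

21.9 years

A = (K − N₀)/N₀ = (6480 − 855)/855 = 6.5789.
Solve 6480/(1 + 6.5789·e^(−0.22t)) = 6156: 1 + 6.5789·e^(−0.22t) = 1.0526, so e^(−0.22t) = 0.008.
−0.22·t = ln(0.008) = -4.8283, so t = 4.8283/0.22 = 21.947.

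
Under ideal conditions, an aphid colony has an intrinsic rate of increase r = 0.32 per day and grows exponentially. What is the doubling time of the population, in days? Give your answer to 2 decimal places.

2.17 days

Doubling time t_d = ln(2)/r = 0.6931/0.32 = 2.1661.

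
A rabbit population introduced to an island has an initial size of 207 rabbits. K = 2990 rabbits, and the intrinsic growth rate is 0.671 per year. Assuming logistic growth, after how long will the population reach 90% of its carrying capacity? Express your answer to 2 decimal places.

A = (K − N₀)/N₀ = (2990 − 207)/207 = 13.444.
Solve 2990/(1 + 13.444·e^(−0.671t)) = 2691: 1 + 13.444·e^(−0.671t) = 1.1111, so e^(−0.671t) = 0.00826446.
−0.671·t = ln(0.00826446) = -4.7958, so t = 4.7958/0.671 = 7.1472.

7.15 years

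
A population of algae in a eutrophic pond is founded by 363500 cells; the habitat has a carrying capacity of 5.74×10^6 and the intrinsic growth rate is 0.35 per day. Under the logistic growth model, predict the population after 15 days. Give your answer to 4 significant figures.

A = (K − N₀)/N₀ = (5.74×10^6 − 363500)/363500 = 14.791.
N(t) = K/(1 + A·e^(−rt)) = 5.74×10^6/(1 + 14.791×e^(−0.35×15)).
e^(−5.25) = 0.0052475; denominator = 1 + 14.791×0.0052475 = 1.0776.
N = 5.74×10^6/1.0776 = 5.326575×10^6.

5327000 cells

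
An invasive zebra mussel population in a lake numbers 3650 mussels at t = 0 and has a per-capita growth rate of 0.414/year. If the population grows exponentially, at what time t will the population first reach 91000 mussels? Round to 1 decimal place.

7.8 years

Set N₀·e^(rt) = 91000: e^(0.414·t) = 91000/3650 = 24.932.
0.414·t = ln(24.932) = 3.2161, so t = 3.2161/0.414 = 7.7684.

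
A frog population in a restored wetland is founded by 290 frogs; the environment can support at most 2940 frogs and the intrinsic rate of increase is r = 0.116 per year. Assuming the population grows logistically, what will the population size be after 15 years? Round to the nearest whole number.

A = (K − N₀)/N₀ = (2940 − 290)/290 = 9.1379.
N(t) = K/(1 + A·e^(−rt)) = 2940/(1 + 9.1379×e^(−0.116×15)).
e^(−1.74) = 0.17552; denominator = 1 + 9.1379×0.17552 = 2.6039.
N = 2940/2.6039 = 1129.08.

1129 frogs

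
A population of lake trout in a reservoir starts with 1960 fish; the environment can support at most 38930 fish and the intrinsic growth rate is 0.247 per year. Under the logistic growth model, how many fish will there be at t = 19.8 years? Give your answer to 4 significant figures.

34100 fish

A = (K − N₀)/N₀ = (38930 − 1960)/1960 = 18.862.
N(t) = K/(1 + A·e^(−rt)) = 38930/(1 + 18.862×e^(−0.247×19.8)).
e^(−4.891) = 0.0075169; denominator = 1 + 18.862×0.0075169 = 1.1418.
N = 38930/1.1418 = 34095.7.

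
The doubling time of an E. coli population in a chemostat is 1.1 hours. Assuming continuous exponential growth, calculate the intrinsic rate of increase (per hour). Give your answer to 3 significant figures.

0.630 per hour

r = ln(2)/t_d = 0.6931/1.1 = 0.63013.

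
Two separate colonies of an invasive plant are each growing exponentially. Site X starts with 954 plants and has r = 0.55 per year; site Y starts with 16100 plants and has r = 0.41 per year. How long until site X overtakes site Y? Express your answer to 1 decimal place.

20.2 years

Set 954·e^(0.55t) = 16100·e^(0.41t).
e^((0.55 − 0.41)t) = 16100/954 → e^(0.14·t) = 16.876.
0.14·t = ln(16.876) = 2.8259, so t = 2.8259/0.14 = 20.185.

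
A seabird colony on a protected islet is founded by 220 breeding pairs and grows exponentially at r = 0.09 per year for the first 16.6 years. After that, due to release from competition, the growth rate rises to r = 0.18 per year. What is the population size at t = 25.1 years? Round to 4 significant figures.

Phase 1: N(16.6) = 220·e^(0.09×16.6) = 220·e^1.494 = 980.073.
Phase 2 runs for 25.1 − 16.6 = 8.5 years at r = 0.18.
N(25.1) = 980.073·e^(0.18×8.5) = 980.073·e^1.53 = 4526.15.

4526 breeding pairs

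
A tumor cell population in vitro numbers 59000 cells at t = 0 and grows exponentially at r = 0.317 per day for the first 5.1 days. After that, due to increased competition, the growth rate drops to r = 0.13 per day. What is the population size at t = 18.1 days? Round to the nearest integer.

Phase 1: N(5.1) = 59000·e^(0.317×5.1) = 59000·e^1.617 = 297150.
Phase 2 runs for 18.1 − 5.1 = 13 days at r = 0.13.
N(18.1) = 297150·e^(0.13×13) = 297150·e^1.69 = 1.610399×10^6.

1610399 cells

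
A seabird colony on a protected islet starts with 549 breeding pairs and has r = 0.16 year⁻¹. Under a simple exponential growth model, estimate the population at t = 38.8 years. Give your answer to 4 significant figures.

N(t) = N₀·e^(rt) = 549 × e^(0.16×38.8) = 549 × e^6.208.
e^6.208 ≈ 496.71, so N ≈ 549 × 496.71 = 272692.

272700 breeding pairs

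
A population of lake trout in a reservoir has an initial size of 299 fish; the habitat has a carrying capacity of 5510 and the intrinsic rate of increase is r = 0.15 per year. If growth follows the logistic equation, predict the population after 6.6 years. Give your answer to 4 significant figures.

737.0 fish

A = (K − N₀)/N₀ = (5510 − 299)/299 = 17.428.
N(t) = K/(1 + A·e^(−rt)) = 5510/(1 + 17.428×e^(−0.15×6.6)).
e^(−0.99) = 0.37158; denominator = 1 + 17.428×0.37158 = 7.4759.
N = 5510/7.4759 = 737.038.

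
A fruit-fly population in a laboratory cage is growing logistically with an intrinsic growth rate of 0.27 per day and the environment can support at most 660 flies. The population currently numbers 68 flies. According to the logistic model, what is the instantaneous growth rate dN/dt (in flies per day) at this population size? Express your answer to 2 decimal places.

16.47 flies per day

dN/dt = rN(1 − N/K) = 0.27 × 68 × (1 − 68/660).
1 − 68/660 = 0.89697; dN/dt = 0.27 × 68 × 0.89697 = 16.468.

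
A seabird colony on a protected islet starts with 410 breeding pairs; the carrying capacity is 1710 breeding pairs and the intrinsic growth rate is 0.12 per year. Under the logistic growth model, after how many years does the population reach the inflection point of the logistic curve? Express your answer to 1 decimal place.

Logistic growth is fastest at N = K/2 = 855.
A = (K − N₀)/N₀ = 3.1707. Set K/(1 + A·e^(−rt)) = K/2 → A·e^(−rt) = 1.
e^(−0.12t) = 1/3.1707 = 0.315385, so t = ln(3.1707)/0.12 = 1.154/0.12 = 9.6164.

9.6 years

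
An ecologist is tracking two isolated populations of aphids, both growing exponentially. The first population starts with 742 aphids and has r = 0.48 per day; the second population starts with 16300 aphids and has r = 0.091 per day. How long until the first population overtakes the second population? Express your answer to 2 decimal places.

Set 742·e^(0.48t) = 16300·e^(0.091t).
e^((0.48 − 0.091)t) = 16300/742 → e^(0.389·t) = 21.968.
0.389·t = ln(21.968) = 3.0896, so t = 3.0896/0.389 = 7.9423.

7.94 days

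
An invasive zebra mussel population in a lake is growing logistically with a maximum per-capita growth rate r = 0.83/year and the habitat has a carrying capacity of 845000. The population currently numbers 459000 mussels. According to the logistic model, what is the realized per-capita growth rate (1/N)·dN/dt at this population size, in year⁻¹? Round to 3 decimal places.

0.379 per year

(1/N)·dN/dt = r(1 − N/K) = 0.83 × (1 − 459000/845000).
= 0.83 × 0.4568 = 0.37915.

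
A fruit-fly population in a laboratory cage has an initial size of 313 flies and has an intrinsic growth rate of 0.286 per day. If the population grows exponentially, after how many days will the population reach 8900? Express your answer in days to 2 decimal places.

11.70 days

Set N₀·e^(rt) = 8900: e^(0.286·t) = 8900/313 = 28.435.
0.286·t = ln(28.435) = 3.3476, so t = 3.3476/0.286 = 11.705.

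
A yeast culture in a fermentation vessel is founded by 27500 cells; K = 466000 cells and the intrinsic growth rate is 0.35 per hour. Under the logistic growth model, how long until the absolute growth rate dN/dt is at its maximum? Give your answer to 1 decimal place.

Logistic growth is fastest at N = K/2 = 233000.
A = (K − N₀)/N₀ = 15.945. Set K/(1 + A·e^(−rt)) = K/2 → A·e^(−rt) = 1.
e^(−0.35t) = 1/15.945 = 0.0627138, so t = ln(15.945)/0.35 = 2.7692/0.35 = 7.9119.

7.9 hours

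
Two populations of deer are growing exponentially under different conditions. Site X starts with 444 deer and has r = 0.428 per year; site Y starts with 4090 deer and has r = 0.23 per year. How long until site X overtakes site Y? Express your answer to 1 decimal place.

Set 444·e^(0.428t) = 4090·e^(0.23t).
e^((0.428 − 0.23)t) = 4090/444 → e^(0.198·t) = 9.2117.
0.198·t = ln(9.2117) = 2.2205, so t = 2.2205/0.198 = 11.215.

11.2 years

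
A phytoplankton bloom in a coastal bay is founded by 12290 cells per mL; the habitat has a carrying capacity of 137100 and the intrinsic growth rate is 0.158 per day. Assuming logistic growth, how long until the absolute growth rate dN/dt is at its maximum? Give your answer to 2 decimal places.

Logistic growth is fastest at N = K/2 = 68550.
A = (K − N₀)/N₀ = 10.155. Set K/(1 + A·e^(−rt)) = K/2 → A·e^(−rt) = 1.
e^(−0.158t) = 1/10.155 = 0.0984697, so t = ln(10.155)/0.158 = 2.318/0.158 = 14.671.

14.67 days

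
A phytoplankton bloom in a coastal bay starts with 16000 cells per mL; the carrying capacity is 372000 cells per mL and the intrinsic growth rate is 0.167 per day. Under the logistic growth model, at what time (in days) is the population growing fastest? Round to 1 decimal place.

18.6 days

Logistic growth is fastest at N = K/2 = 186000.
A = (K − N₀)/N₀ = 22.25. Set K/(1 + A·e^(−rt)) = K/2 → A·e^(−rt) = 1.
e^(−0.167t) = 1/22.25 = 0.0449438, so t = ln(22.25)/0.167 = 3.1023/0.167 = 18.577.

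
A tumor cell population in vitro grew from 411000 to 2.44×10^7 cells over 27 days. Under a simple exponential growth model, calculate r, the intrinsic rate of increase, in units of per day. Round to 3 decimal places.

From N(t) = N₀·e^(rt): e^(r·27) = 2.44×10^7/411000 = 59.367.
r·27 = ln(59.367) = 4.0837, so r = 4.0837/27 = 0.15125.

0.151 per day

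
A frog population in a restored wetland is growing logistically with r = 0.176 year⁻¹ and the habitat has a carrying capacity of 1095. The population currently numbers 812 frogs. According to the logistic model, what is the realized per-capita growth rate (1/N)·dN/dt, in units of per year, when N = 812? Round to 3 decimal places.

0.045 per year

(1/N)·dN/dt = r(1 − N/K) = 0.176 × (1 − 812/1095).
= 0.176 × 0.25845 = 0.045487.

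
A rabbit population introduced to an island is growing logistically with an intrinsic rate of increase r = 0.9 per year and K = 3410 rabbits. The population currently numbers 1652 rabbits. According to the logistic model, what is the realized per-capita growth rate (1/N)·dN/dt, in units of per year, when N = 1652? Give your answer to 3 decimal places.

(1/N)·dN/dt = r(1 − N/K) = 0.9 × (1 − 1652/3410).
= 0.9 × 0.51554 = 0.46399.

0.464 per year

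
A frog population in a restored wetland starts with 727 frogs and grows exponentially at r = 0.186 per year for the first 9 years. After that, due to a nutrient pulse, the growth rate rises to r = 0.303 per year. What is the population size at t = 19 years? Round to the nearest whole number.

80252 frogs

Phase 1: N(9) = 727·e^(0.186×9) = 727·e^1.674 = 3877.42.
Phase 2 runs for 19 − 9 = 10 years at r = 0.303.
N(19) = 3877.42·e^(0.303×10) = 3877.42·e^3.03 = 80252.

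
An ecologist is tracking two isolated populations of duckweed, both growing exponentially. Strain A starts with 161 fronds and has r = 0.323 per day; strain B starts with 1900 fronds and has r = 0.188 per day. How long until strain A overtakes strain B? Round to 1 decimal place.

18.3 days

Set 161·e^(0.323t) = 1900·e^(0.188t).
e^((0.323 − 0.188)t) = 1900/161 → e^(0.135·t) = 11.801.
0.135·t = ln(11.801) = 2.4682, so t = 2.4682/0.135 = 18.283.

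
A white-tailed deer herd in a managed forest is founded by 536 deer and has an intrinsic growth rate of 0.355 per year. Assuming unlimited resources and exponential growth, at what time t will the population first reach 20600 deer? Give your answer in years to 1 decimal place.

Set N₀·e^(rt) = 20600: e^(0.355·t) = 20600/536 = 38.433.
0.355·t = ln(38.433) = 3.6489, so t = 3.6489/0.355 = 10.279.

10.3 years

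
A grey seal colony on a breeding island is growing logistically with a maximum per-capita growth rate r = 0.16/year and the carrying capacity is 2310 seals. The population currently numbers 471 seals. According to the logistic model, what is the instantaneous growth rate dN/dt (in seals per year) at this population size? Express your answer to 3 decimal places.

59.994 seals per year

dN/dt = rN(1 − N/K) = 0.16 × 471 × (1 − 471/2310).
1 − 471/2310 = 0.7961; dN/dt = 0.16 × 471 × 0.7961 = 59.994.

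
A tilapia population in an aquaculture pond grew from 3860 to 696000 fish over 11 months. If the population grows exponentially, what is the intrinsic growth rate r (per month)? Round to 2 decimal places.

0.47 per month

From N(t) = N₀·e^(rt): e^(r·11) = 696000/3860 = 180.31.
r·11 = ln(180.31) = 5.1947, so r = 5.1947/11 = 0.47224.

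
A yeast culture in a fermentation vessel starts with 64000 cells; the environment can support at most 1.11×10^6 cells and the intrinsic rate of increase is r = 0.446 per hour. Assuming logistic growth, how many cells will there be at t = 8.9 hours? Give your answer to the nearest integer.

A = (K − N₀)/N₀ = (1.11×10^6 − 64000)/64000 = 16.344.
N(t) = K/(1 + A·e^(−rt)) = 1.11×10^6/(1 + 16.344×e^(−0.446×8.9)).
e^(−3.969) = 0.018885; denominator = 1 + 16.344×0.018885 = 1.3086.
N = 1.11×10^6/1.3086 = 848204.

848204 cells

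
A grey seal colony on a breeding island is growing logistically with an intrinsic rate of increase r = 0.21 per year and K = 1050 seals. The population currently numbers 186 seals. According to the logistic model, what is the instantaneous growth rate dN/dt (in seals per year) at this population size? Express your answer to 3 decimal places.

dN/dt = rN(1 − N/K) = 0.21 × 186 × (1 − 186/1050).
1 − 186/1050 = 0.82286; dN/dt = 0.21 × 186 × 0.82286 = 32.141.

32.141 seals per year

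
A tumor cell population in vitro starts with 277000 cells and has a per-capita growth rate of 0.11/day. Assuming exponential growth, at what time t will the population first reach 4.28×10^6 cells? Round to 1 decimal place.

24.9 days

Set N₀·e^(rt) = 4.28×10^6: e^(0.11·t) = 4.28×10^6/277000 = 15.451.
0.11·t = ln(15.451) = 2.7377, so t = 2.7377/0.11 = 24.888.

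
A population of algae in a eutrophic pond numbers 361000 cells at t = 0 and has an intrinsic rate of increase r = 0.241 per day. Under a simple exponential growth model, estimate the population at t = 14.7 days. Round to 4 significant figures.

N(t) = N₀·e^(rt) = 361000 × e^(0.241×14.7) = 361000 × e^3.543.
e^3.543 ≈ 34.56, so N ≈ 361000 × 34.56 = 1.24762×10^7.

12480000 cells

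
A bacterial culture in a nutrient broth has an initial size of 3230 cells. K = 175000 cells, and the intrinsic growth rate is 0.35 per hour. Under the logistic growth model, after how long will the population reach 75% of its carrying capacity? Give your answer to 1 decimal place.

A = (K − N₀)/N₀ = (175000 − 3230)/3230 = 53.18.
Solve 175000/(1 + 53.18·e^(−0.35t)) = 131250: 1 + 53.18·e^(−0.35t) = 1.3333, so e^(−0.35t) = 0.00626807.
−0.35·t = ln(0.00626807) = -5.0723, so t = 5.0723/0.35 = 14.492.

14.5 hours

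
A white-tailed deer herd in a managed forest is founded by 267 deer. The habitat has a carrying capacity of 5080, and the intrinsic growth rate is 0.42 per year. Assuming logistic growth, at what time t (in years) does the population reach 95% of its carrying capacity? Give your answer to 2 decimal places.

13.90 years

A = (K − N₀)/N₀ = (5080 − 267)/267 = 18.026.
Solve 5080/(1 + 18.026·e^(−0.42t)) = 4826: 1 + 18.026·e^(−0.42t) = 1.0526, so e^(−0.42t) = 0.00291972.
−0.42·t = ln(0.00291972) = -5.8363, so t = 5.8363/0.42 = 13.896.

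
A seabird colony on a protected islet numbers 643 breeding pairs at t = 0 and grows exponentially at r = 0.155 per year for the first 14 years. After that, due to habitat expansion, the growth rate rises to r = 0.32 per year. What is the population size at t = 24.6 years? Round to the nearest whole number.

167401 breeding pairs

Phase 1: N(14) = 643·e^(0.155×14) = 643·e^2.17 = 5631.58.
Phase 2 runs for 24.6 − 14 = 10.6 years at r = 0.32.
N(24.6) = 5631.58·e^(0.32×10.6) = 5631.58·e^3.392 = 167401.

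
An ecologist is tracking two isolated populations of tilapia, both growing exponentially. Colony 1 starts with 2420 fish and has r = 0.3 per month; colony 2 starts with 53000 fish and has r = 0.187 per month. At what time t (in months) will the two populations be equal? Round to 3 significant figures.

Set 2420·e^(0.3t) = 53000·e^(0.187t).
e^((0.3 − 0.187)t) = 53000/2420 → e^(0.113·t) = 21.901.
0.113·t = ln(21.901) = 3.0865, so t = 3.0865/0.113 = 27.314.

27.3 months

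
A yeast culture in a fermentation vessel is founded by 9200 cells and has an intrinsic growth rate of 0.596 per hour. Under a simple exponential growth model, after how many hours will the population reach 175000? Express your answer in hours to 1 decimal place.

4.9 hours

Set N₀·e^(rt) = 175000: e^(0.596·t) = 175000/9200 = 19.022.
0.596·t = ln(19.022) = 2.9456, so t = 2.9456/0.596 = 4.9423.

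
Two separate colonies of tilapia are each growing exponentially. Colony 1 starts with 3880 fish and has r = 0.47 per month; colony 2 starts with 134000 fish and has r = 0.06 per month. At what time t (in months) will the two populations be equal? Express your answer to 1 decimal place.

8.6 months

Set 3880·e^(0.47t) = 134000·e^(0.06t).
e^((0.47 − 0.06)t) = 134000/3880 → e^(0.41·t) = 34.536.
0.41·t = ln(34.536) = 3.542, so t = 3.542/0.41 = 8.639.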